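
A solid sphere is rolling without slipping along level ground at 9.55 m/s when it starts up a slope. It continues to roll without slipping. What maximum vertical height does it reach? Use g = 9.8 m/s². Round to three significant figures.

h ≈ 6.51 m

Here I = (2/5)MR², so the shape factor k = I/(MR²) = 0.4.
Pure rolling means v = ωR; then KE = ½Mv² + ½I(v/R)² = ½(1+k)Mv² = (7/10)Mv².
At the top the kinetic energy is zero, so (7/10)Mv₀² = Mgh.
Thus h = (1+k)v₀²/(2g) = 1.4 × 9.55² / (2 × 9.8) ≈ 6.51 m.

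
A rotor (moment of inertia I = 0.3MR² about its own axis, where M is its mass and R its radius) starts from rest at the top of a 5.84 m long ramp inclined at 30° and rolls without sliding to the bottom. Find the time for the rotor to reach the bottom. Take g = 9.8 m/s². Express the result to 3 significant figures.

With I = 0.3MR², the ratio k = I/(MR²) is 0.3.
Translational: Mg sinθ − f = Ma. Rotational about the CM: fR = Iα = kMRa, so f = kMa.
Hence a = g sinθ/(1+k) = 9.8×sin30°/1.3 = 3.769 m/s².
With constant a from rest, t = √(2L/a) = √(2·5.84/3.769) ≈ 1.76 s.

t ≈ 1.76 s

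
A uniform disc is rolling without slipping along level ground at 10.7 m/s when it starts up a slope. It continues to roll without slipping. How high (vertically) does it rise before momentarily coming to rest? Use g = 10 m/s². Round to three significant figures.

With I = (1/2)MR², the ratio k = I/(MR²) is 0.5.
Pure rolling means v = ωR; then KE = ½Mv² + ½I(v/R)² = ½(1+k)Mv² = (3/4)Mv².
At the top the kinetic energy is zero, so (3/4)Mv₀² = Mgh.
Thus h = (1+k)v₀²/(2g) = 1.5 × 10.7² / (2 × 10) ≈ 8.59 m.

h ≈ 8.59 m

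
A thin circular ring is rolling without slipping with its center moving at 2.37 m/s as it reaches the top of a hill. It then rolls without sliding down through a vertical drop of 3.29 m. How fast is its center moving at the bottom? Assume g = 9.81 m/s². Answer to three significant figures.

With I = MR², the ratio k = I/(MR²) is 1.
Rolling without slipping gives ω = v/R, so the total kinetic energy is ½Mv² + ½Iω² = ½(1+k)Mv² = Mv².
Energy conservation: Mv₀² + Mgh = Mv², so v² = v₀² + 2gh/(1+k).
v = √(2.37² + 2×9.81×3.29/2) = √37.89 ≈ 6.16 m/s.

v ≈ 6.16 m/s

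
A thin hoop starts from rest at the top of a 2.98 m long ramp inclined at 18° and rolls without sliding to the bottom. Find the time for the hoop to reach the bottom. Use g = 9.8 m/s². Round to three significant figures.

t ≈ 1.98 s

The moment of inertia is MR², giving k ≡ I/(MR²) = 1.
Translational: Mg sinθ − f = Ma. Rotational about the CM: fR = Iα = kMRa, so f = kMa.
Hence a = g sinθ/(1+k) = 9.8×sin18°/2 = 1.514 m/s².
Starting from rest, L = ½at², so t = √(2L/a) = √(2×2.98/1.514) ≈ 1.98 s.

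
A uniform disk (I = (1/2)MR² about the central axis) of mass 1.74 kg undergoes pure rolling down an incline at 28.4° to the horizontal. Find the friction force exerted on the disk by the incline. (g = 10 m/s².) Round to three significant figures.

The moment of inertia is (1/2)MR², giving k ≡ I/(MR²) = 0.5.
Newton's second law down the slope: Mg sinθ − f = Ma. The torque equation fR = Iα (with α = a/R) gives f = kMa.
Combining, a = g sinθ/(1+k) and f = kMa = kMg sinθ/(1+k).
f = 0.5 × 1.74 × 10 × sin28.4° / 1.5 ≈ 2.76 N.

f ≈ 2.76 N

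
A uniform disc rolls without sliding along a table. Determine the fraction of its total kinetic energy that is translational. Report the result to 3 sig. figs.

fraction ≈ 0.667

For this body I = (1/2)MR², i.e. k = I/(MR²) = 0.5.
With ω = v/R, KE_trans = ½Mv² and KE_rot = ½Iω² = ½kMv², so KE_total = ½(1+k)Mv².
The translational fraction is therefore 1/(1+k) = 1/1.5 ≈ 0.667.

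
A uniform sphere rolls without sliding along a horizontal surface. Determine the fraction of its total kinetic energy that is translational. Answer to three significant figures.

For this body I = (2/5)MR², i.e. k = I/(MR²) = 0.4.
With ω = v/R, KE_trans = ½Mv² and KE_rot = ½Iω² = ½kMv², so KE_total = ½(1+k)Mv².
The translational fraction is therefore 1/(1+k) = 1/1.4 ≈ 0.714.

fraction ≈ 0.714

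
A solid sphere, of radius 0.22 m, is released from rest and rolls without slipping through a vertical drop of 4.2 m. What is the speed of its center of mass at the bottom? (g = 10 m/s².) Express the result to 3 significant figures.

v ≈ 7.75 m/s

For this body I = (2/5)MR², i.e. k = I/(MR²) = 0.4.
Rolling without slipping gives ω = v/R, so the total kinetic energy is ½Mv² + ½Iω² = ½(1+k)Mv² = (7/10)Mv².
Setting Mgh = (7/10)Mv² gives v = √(2gh/(1+k)) = √(2·10·4.2/1.4) ≈ 7.75 m/s.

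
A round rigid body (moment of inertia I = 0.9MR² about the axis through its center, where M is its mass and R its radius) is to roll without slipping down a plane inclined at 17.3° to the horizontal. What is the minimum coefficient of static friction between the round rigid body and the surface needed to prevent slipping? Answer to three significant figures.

The moment of inertia is 0.9MR², giving k ≡ I/(MR²) = 0.9.
Translational: Mg sinθ − f = Ma. Rotational about the CM: fR = Iα = kMRa, so f = kMa.
These give a = g sinθ/(1+k) and the required friction f = kMg sinθ/(1+k).
The normal force is N = Mg cosθ, so μ_min = f/N = k tanθ/(1+k).
μ_min = 0.9 × tan17.3° / 1.9 ≈ 0.148.

μ_min ≈ 0.148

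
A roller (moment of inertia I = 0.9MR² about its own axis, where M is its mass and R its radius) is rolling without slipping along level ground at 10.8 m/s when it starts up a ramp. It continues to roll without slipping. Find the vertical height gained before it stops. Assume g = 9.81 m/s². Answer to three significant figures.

The moment of inertia is 0.9MR², giving k ≡ I/(MR²) = 0.9.
Since it rolls without slipping, ω = v/R and KE = ½Mv² + ½Iω² = ½(1+k)Mv² = (19/20)Mv².
At the top the kinetic energy is zero, so (19/20)Mv₀² = Mgh.
Thus h = (1+k)v₀²/(2g) = 1.9 × 10.8² / (2 × 9.81) ≈ 11.3 m.

h ≈ 11.3 m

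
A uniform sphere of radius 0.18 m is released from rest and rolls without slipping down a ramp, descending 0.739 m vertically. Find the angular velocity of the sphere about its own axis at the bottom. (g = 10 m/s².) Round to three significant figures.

For this body I = (2/5)MR², i.e. k = I/(MR²) = 0.4.
The rolling condition ω = v/R makes the rotational term ½I(v/R)² = ½kMv², so KE_total = ½(1+k)Mv² = (7/10)Mv².
Energy conservation Mgh = ½(1+k)Mv² gives v = √(2gh/(1+k)) = √(2 × 10 × 0.739 / 1.4) = 3.249 m/s.
The angular speed follows from ω = v/R = 3.249/0.18 ≈ 18.1 rad/s.

ω ≈ 18.1 rad/s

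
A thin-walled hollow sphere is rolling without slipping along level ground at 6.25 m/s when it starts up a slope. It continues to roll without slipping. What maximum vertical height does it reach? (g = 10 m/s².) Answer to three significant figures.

h ≈ 3.26 m

For this body I = (2/3)MR², i.e. k = I/(MR²) = 2/3.
Rolling without slipping gives ω = v/R, so the total kinetic energy is ½Mv² + ½Iω² = ½(1+k)Mv² = (5/6)Mv².
All of this converts to potential energy at the highest point: (5/6)Mv₀² = Mgh.
Thus h = (1+k)v₀²/(2g) = 1.667 × 6.25² / (2 × 10) ≈ 3.26 m.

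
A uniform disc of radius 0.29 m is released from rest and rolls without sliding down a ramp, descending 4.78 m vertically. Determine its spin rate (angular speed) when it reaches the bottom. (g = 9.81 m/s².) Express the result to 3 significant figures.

For this body I = (1/2)MR², i.e. k = I/(MR²) = 0.5.
Rolling without slipping gives ω = v/R, so the total kinetic energy is ½Mv² + ½Iω² = ½(1+k)Mv² = (3/4)Mv².
Energy conservation Mgh = ½(1+k)Mv² gives v = √(2gh/(1+k)) = √(2 × 9.81 × 4.78 / 1.5) = 7.907 m/s.
The angular speed follows from ω = v/R = 7.907/0.29 ≈ 27.3 rad/s.

ω ≈ 27.3 rad/s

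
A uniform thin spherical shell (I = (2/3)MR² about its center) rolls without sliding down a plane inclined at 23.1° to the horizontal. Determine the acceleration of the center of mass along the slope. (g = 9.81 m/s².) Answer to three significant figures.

a ≈ 2.31 m/s²

For this body I = (2/3)MR², i.e. k = I/(MR²) = 2/3.
Along the incline Mg sinθ − f = Ma, and torque about the center fR = Iα = kMR²(a/R) gives f = kMa.
Eliminating f: Mg sinθ = (1+k)Ma, so a = g sinθ/(1+k) = 9.81 × sin23.1° / 1.667 ≈ 2.31 m/s².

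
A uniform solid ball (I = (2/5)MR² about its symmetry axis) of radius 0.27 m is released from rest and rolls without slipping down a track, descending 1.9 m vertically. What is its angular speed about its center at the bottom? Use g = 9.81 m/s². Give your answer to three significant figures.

For this body I = (2/5)MR², i.e. k = I/(MR²) = 0.4.
Since it rolls without slipping, ω = v/R and KE = ½Mv² + ½Iω² = ½(1+k)Mv² = (7/10)Mv².
Energy conservation Mgh = ½(1+k)Mv² gives v = √(2gh/(1+k)) = √(2 × 9.81 × 1.9 / 1.4) = 5.16 m/s.
Then ω = v/R = 5.16 / 0.27 ≈ 19.1 rad/s.

ω ≈ 19.1 rad/s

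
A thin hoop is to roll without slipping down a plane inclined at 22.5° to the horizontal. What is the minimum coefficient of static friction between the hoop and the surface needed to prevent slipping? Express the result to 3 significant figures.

The moment of inertia is MR², giving k ≡ I/(MR²) = 1.
Along the incline Mg sinθ − f = Ma, and torque about the center fR = Iα = kMR²(a/R) gives f = kMa.
These give a = g sinθ/(1+k) and the required friction f = kMg sinθ/(1+k).
The normal force is N = Mg cosθ, so μ_min = f/N = k tanθ/(1+k).
μ_min = 1 × tan22.5° / 2 ≈ 0.207.

μ_min ≈ 0.207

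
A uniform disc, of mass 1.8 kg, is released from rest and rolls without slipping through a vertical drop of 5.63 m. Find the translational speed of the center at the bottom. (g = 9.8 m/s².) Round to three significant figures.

Here I = (1/2)MR², so the shape factor k = I/(MR²) = 0.5.
Since it rolls without slipping, ω = v/R and KE = ½Mv² + ½Iω² = ½(1+k)Mv² = (3/4)Mv².
Setting Mgh = (3/4)Mv² gives v = √(2gh/(1+k)) = √(2·9.8·5.63/1.5) ≈ 8.58 m/s.

v ≈ 8.58 m/s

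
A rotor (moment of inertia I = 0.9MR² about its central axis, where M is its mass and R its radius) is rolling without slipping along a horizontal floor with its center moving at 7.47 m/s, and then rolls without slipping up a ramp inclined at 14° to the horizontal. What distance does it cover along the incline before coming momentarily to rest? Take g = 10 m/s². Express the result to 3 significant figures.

Here I = 0.9MR², so the shape factor k = I/(MR²) = 0.9.
Since it rolls without slipping, ω = v/R and KE = ½Mv² + ½Iω² = ½(1+k)Mv² = (19/20)Mv².
Setting this equal to Mgh gives the vertical rise h = (1+k)v₀²/(2g) = 1.9×7.47²/(2×10) = 5.301 m.
Along the incline, d = h/sinθ = 5.301/sin14° ≈ 21.9 m.

d ≈ 21.9 m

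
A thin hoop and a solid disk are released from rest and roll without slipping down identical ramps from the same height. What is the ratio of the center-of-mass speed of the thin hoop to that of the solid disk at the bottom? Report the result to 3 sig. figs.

Each satisfies Mgh = ½(1+k)Mv² with k = I/(MR²), so v ∝ 1/√(1+k).
For the thin hoop k = 1; for the solid disk k = 0.5.
v₁/v₂ = √((1+k₂)/(1+k₁)) = √(1.5/2) ≈ 0.866.

v_ratio ≈ 0.866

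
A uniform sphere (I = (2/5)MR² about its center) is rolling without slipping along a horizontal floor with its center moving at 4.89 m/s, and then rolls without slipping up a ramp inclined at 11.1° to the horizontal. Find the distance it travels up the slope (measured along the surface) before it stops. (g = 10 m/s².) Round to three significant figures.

Here I = (2/5)MR², so the shape factor k = I/(MR²) = 0.4.
Rolling without slipping gives ω = v/R, so the total kinetic energy is ½Mv² + ½Iω² = ½(1+k)Mv² = (7/10)Mv².
Setting this equal to Mgh gives the vertical rise h = (1+k)v₀²/(2g) = 1.4×4.89²/(2×10) = 1.674 m.
Along the incline, d = h/sinθ = 1.674/sin11.1° ≈ 8.69 m.

d ≈ 8.69 m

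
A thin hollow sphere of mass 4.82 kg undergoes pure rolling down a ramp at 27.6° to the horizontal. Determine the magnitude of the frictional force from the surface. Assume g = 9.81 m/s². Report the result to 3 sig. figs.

f ≈ 8.76 N

With I = (2/3)MR², the ratio k = I/(MR²) is 2/3.
Translational: Mg sinθ − f = Ma. Rotational about the CM: fR = Iα = kMRa, so f = kMa.
Combining, a = g sinθ/(1+k) and f = kMa = kMg sinθ/(1+k).
f = (2/3) × 4.82 × 9.81 × sin27.6° / 1.667 ≈ 8.76 N.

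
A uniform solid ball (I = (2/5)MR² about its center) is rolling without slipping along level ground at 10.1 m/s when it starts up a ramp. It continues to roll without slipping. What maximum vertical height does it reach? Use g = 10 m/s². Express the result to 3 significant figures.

h ≈ 7.14 m

Here I = (2/5)MR², so the shape factor k = I/(MR²) = 0.4.
The rolling condition ω = v/R makes the rotational term ½I(v/R)² = ½kMv², so KE_total = ½(1+k)Mv² = (7/10)Mv².
All of this converts to potential energy at the highest point: (7/10)Mv₀² = Mgh.
Thus h = (1+k)v₀²/(2g) = 1.4 × 10.1² / (2 × 10) ≈ 7.14 m.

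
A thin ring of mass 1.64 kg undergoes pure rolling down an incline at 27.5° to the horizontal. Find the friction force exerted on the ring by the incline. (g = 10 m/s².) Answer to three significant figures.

f ≈ 3.79 N

With I = MR², the ratio k = I/(MR²) is 1.
Translational: Mg sinθ − f = Ma. Rotational about the CM: fR = Iα = kMRa, so f = kMa.
Combining, a = g sinθ/(1+k) and f = kMa = kMg sinθ/(1+k).
f = 1 × 1.64 × 10 × sin27.5° / 2 ≈ 3.79 N.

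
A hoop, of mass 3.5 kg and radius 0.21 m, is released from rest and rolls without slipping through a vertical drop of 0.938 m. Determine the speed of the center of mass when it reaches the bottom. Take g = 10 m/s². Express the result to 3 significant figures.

v ≈ 3.06 m/s

For this body I = MR², i.e. k = I/(MR²) = 1.
Since it rolls without slipping, ω = v/R and KE = ½Mv² + ½Iω² = ½(1+k)Mv² = Mv².
Setting Mgh = Mv² gives v = √(2gh/(1+k)) = √(2·10·0.938/2) ≈ 3.06 m/s.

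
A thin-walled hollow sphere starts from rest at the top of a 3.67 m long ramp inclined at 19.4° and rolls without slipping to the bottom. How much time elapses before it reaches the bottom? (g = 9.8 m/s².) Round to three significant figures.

t ≈ 1.94 s

With I = (2/3)MR², the ratio k = I/(MR²) is 2/3.
Newton's second law down the slope: Mg sinθ − f = Ma. The torque equation fR = Iα (with α = a/R) gives f = kMa.
Hence a = g sinθ/(1+k) = 9.8×sin19.4°/1.667 = 1.953 m/s².
Starting from rest, L = ½at², so t = √(2L/a) = √(2×3.67/1.953) ≈ 1.94 s.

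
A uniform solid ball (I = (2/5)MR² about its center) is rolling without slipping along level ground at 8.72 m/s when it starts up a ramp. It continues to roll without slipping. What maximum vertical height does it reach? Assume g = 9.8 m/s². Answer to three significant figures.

h ≈ 5.43 m

Here I = (2/5)MR², so the shape factor k = I/(MR²) = 0.4.
Rolling without slipping gives ω = v/R, so the total kinetic energy is ½Mv² + ½Iω² = ½(1+k)Mv² = (7/10)Mv².
At the top the kinetic energy is zero, so (7/10)Mv₀² = Mgh.
Thus h = (1+k)v₀²/(2g) = 1.4 × 8.72² / (2 × 9.8) ≈ 5.43 m.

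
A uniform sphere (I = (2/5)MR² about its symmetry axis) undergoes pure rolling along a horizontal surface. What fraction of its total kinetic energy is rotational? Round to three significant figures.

fraction ≈ 0.286

The moment of inertia is (2/5)MR², giving k ≡ I/(MR²) = 0.4.
With ω = v/R, KE_trans = ½Mv² and KE_rot = ½Iω² = ½kMv², so KE_total = ½(1+k)Mv².
The rotational fraction is therefore k/(1+k) = 0.4/1.4 ≈ 0.286.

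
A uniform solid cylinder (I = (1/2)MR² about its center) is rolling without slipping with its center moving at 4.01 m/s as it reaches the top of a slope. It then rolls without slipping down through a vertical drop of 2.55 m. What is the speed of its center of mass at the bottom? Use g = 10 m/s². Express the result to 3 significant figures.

With I = (1/2)MR², the ratio k = I/(MR²) is 0.5.
Pure rolling means v = ωR; then KE = ½Mv² + ½I(v/R)² = ½(1+k)Mv² = (3/4)Mv².
Energy conservation: (3/4)Mv₀² + Mgh = (3/4)Mv², so v² = v₀² + 2gh/(1+k).
v = √(4.01² + 2×10×2.55/1.5) = √50.08 ≈ 7.08 m/s.

v ≈ 7.08 m/s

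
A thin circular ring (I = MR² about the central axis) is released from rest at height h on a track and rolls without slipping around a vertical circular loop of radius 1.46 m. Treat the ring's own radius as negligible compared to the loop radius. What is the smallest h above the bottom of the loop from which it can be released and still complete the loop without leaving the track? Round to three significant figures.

For this body I = MR², i.e. k = I/(MR²) = 1.
At the top, contact is just lost when gravity alone supplies the centripetal force: Mg = Mv_top²/r, i.e. v_top² = gr.
With ω = v/R, the kinetic energy at speed v is ½(1+k)Mv² = Mv².
Energy conservation from release (height h) to the top (height 2r): Mgh = Mg(2r) + M·gr.
Thus h_min = 2r + (1+k)r/2 = r(2 + 2/2) = 1.46 × 3 ≈ 4.38 m.

h_min ≈ 4.38 m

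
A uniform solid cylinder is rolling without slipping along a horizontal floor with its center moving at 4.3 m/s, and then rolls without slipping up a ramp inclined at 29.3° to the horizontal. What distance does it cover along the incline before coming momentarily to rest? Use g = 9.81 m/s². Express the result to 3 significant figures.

d ≈ 2.89 m

Here I = (1/2)MR², so the shape factor k = I/(MR²) = 0.5.
The rolling condition ω = v/R makes the rotational term ½I(v/R)² = ½kMv², so KE_total = ½(1+k)Mv² = (3/4)Mv².
Setting this equal to Mgh gives the vertical rise h = (1+k)v₀²/(2g) = 1.5×4.3²/(2×9.81) = 1.414 m.
The distance along the slope is d = h/sinθ = 1.414/sin29.3° ≈ 2.89 m.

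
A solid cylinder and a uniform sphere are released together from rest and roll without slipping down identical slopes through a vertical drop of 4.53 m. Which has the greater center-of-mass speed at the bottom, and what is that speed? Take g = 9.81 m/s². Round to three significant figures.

For rolling without slipping, Mgh = ½(1+k)Mv² where k = I/(MR²), so v = √(2gh/(1+k)).
Solid cylinder: k = 0.5, giving v = √(2×9.81×4.53/1.5) = 7.698 m/s.
Uniform sphere: k = 0.4, giving v = √(2×9.81×4.53/1.4) = 7.968 m/s.
The smaller k wins: the uniform sphere, at ≈ 7.97 m/s.

the uniform sphere, at v ≈ 7.97 m/s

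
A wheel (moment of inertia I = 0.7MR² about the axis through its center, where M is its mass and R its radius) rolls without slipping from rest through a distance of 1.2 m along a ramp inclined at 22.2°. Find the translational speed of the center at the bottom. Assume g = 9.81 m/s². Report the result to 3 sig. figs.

For this body I = 0.7MR², i.e. k = I/(MR²) = 0.7.
Since it rolls without slipping, ω = v/R and KE = ½Mv² + ½Iω² = ½(1+k)Mv² = (17/20)Mv².
The vertical drop is h = L sinθ = 1.2 × sin22.2° = 0.4534 m.
Energy conservation: Mgh = (17/20)Mv², so v = √(2gh/(1+k)) = √(2 × 9.81 × 0.4534 / 1.7) ≈ 2.29 m/s.

v ≈ 2.29 m/s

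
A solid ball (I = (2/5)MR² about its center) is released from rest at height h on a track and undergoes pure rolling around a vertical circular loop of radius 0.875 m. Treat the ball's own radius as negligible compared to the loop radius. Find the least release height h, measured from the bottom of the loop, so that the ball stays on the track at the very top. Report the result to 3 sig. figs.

h_min ≈ 2.36 m

The moment of inertia is (2/5)MR², giving k ≡ I/(MR²) = 0.4.
At the top, contact is just lost when gravity alone supplies the centripetal force: Mg = Mv_top²/r, i.e. v_top² = gr.
With ω = v/R, the kinetic energy at speed v is ½(1+k)Mv² = (7/10)Mv².
Energy conservation from release (height h) to the top (height 2r): Mgh = Mg(2r) + (7/10)M·gr.
Thus h_min = 2r + (1+k)r/2 = r(2 + 1.4/2) = 0.875 × 2.7 ≈ 2.36 m.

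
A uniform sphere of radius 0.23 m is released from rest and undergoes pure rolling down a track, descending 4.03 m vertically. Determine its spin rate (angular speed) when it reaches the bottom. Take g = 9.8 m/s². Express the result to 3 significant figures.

ω ≈ 32.7 rad/s

The moment of inertia is (2/5)MR², giving k ≡ I/(MR²) = 0.4.
Pure rolling means v = ωR; then KE = ½Mv² + ½I(v/R)² = ½(1+k)Mv² = (7/10)Mv².
Energy conservation Mgh = ½(1+k)Mv² gives v = √(2gh/(1+k)) = √(2 × 9.8 × 4.03 / 1.4) = 7.511 m/s.
Then ω = v/R = 7.511 / 0.23 ≈ 32.7 rad/s.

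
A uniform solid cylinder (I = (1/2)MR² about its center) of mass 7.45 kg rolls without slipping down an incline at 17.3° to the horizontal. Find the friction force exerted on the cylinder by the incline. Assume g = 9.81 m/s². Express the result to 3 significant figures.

f ≈ 7.24 N

For this body I = (1/2)MR², i.e. k = I/(MR²) = 0.5.
Newton's second law down the slope: Mg sinθ − f = Ma. The torque equation fR = Iα (with α = a/R) gives f = kMa.
Combining, a = g sinθ/(1+k) and f = kMa = kMg sinθ/(1+k).
f = 0.5 × 7.45 × 9.81 × sin17.3° / 1.5 ≈ 7.24 N.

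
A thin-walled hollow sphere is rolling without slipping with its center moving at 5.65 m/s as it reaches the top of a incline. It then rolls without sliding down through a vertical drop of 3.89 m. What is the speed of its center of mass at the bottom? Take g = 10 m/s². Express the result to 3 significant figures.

v ≈ 8.87 m/s

For this body I = (2/3)MR², i.e. k = I/(MR²) = 2/3.
Rolling without slipping gives ω = v/R, so the total kinetic energy is ½Mv² + ½Iω² = ½(1+k)Mv² = (5/6)Mv².
Energy conservation: (5/6)Mv₀² + Mgh = (5/6)Mv², so v² = v₀² + 2gh/(1+k).
v = √(5.65² + 2×10×3.89/1.667) = √78.6 ≈ 8.87 m/s.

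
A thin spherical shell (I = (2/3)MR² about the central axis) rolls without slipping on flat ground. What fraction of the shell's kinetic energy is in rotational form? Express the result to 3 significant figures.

fraction ≈ 0.400

For this body I = (2/3)MR², i.e. k = I/(MR²) = 2/3.
Since ω = v/R, the translational part is ½Mv² and the rotational part is ½I(v/R)² = ½kMv²; the total is ½(1+k)Mv².
The rotational fraction is therefore k/(1+k) = (2/3)/1.667 ≈ 0.400.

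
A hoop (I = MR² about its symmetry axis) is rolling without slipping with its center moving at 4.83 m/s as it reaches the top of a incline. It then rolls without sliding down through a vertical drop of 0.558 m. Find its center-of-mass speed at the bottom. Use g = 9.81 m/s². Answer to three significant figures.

v ≈ 5.37 m/s

With I = MR², the ratio k = I/(MR²) is 1.
Pure rolling means v = ωR; then KE = ½Mv² + ½I(v/R)² = ½(1+k)Mv² = Mv².
Conserving energy between top and bottom: Mv² = Mv₀² + Mgh, hence v² = v₀² + 2gh/(1+k).
v = √(4.83² + 2×9.81×0.558/2) = √28.8 ≈ 5.37 m/s.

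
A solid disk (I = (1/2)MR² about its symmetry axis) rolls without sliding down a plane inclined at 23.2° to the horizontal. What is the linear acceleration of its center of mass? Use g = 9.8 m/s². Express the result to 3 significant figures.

Here I = (1/2)MR², so the shape factor k = I/(MR²) = 0.5.
Newton's second law down the slope: Mg sinθ − f = Ma. The torque equation fR = Iα (with α = a/R) gives f = kMa.
Eliminating f: Mg sinθ = (1+k)Ma, so a = g sinθ/(1+k) = 9.8 × sin23.2° / 1.5 ≈ 2.57 m/s².

a ≈ 2.57 m/s²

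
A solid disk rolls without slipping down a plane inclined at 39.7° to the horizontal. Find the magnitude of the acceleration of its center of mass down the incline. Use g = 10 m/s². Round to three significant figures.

With I = (1/2)MR², the ratio k = I/(MR²) is 0.5.
Along the incline Mg sinθ − f = Ma, and torque about the center fR = Iα = kMR²(a/R) gives f = kMa.
Eliminating f: Mg sinθ = (1+k)Ma, so a = g sinθ/(1+k) = 10 × sin39.7° / 1.5 ≈ 4.26 m/s².

a ≈ 4.26 m/s²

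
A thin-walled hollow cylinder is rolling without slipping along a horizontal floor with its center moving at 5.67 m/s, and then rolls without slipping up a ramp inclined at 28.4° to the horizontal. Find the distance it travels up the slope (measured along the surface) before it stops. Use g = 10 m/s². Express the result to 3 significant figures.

With I = MR², the ratio k = I/(MR²) is 1.
Since it rolls without slipping, ω = v/R and KE = ½Mv² + ½Iω² = ½(1+k)Mv² = Mv².
Setting this equal to Mgh gives the vertical rise h = (1+k)v₀²/(2g) = 2×5.67²/(2×10) = 3.215 m.
Along the incline, d = h/sinθ = 3.215/sin28.4° ≈ 6.76 m.

d ≈ 6.76 m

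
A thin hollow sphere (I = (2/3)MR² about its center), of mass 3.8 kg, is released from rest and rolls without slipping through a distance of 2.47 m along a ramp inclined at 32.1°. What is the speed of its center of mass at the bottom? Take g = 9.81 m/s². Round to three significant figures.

Here I = (2/3)MR², so the shape factor k = I/(MR²) = 2/3.
Rolling without slipping gives ω = v/R, so the total kinetic energy is ½Mv² + ½Iω² = ½(1+k)Mv² = (5/6)Mv².
The vertical drop is h = L sinθ = 2.47 × sin32.1° = 1.313 m.
Setting Mgh = (5/6)Mv² gives v = √(2gh/(1+k)) = √(2·9.81·1.313/1.667) ≈ 3.93 m/s.

v ≈ 3.93 m/s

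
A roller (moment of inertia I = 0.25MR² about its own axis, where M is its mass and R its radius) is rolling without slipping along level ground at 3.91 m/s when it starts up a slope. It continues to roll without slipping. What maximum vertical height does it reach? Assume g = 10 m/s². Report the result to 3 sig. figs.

h ≈ 0.956 m

Here I = 0.25MR², so the shape factor k = I/(MR²) = 0.25.
The rolling condition ω = v/R makes the rotational term ½I(v/R)² = ½kMv², so KE_total = ½(1+k)Mv² = (5/8)Mv².
At the top the kinetic energy is zero, so (5/8)Mv₀² = Mgh.
Thus h = (1+k)v₀²/(2g) = 1.25 × 3.91² / (2 × 10) ≈ 0.956 m.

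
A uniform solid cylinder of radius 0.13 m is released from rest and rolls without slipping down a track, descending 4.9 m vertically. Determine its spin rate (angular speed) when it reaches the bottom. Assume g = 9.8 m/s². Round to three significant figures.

ω ≈ 61.6 rad/s

Here I = (1/2)MR², so the shape factor k = I/(MR²) = 0.5.
The rolling condition ω = v/R makes the rotational term ½I(v/R)² = ½kMv², so KE_total = ½(1+k)Mv² = (3/4)Mv².
Energy conservation Mgh = ½(1+k)Mv² gives v = √(2gh/(1+k)) = √(2 × 9.8 × 4.9 / 1.5) = 8.002 m/s.
The angular speed follows from ω = v/R = 8.002/0.13 ≈ 61.6 rad/s.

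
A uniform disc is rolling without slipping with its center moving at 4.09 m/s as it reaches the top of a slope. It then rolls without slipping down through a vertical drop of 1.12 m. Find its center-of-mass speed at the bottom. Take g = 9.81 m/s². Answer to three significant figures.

v ≈ 5.60 m/s

The moment of inertia is (1/2)MR², giving k ≡ I/(MR²) = 0.5.
Pure rolling means v = ωR; then KE = ½Mv² + ½I(v/R)² = ½(1+k)Mv² = (3/4)Mv².
Energy conservation: (3/4)Mv₀² + Mgh = (3/4)Mv², so v² = v₀² + 2gh/(1+k).
v = √(4.09² + 2×9.81×1.12/1.5) = √31.38 ≈ 5.60 m/s.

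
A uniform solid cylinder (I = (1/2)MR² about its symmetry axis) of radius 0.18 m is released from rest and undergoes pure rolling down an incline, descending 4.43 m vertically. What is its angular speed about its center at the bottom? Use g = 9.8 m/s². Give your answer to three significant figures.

ω ≈ 42.3 rad/s

Here I = (1/2)MR², so the shape factor k = I/(MR²) = 0.5.
Since it rolls without slipping, ω = v/R and KE = ½Mv² + ½Iω² = ½(1+k)Mv² = (3/4)Mv².
Energy conservation Mgh = ½(1+k)Mv² gives v = √(2gh/(1+k)) = √(2 × 9.8 × 4.43 / 1.5) = 7.608 m/s.
Then ω = v/R = 7.608 / 0.18 ≈ 42.3 rad/s.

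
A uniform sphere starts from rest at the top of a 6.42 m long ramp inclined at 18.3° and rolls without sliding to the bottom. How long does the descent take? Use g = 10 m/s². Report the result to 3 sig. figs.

With I = (2/5)MR², the ratio k = I/(MR²) is 0.4.
Newton's second law down the slope: Mg sinθ − f = Ma. The torque equation fR = Iα (with α = a/R) gives f = kMa.
Hence a = g sinθ/(1+k) = 10×sin18.3°/1.4 = 2.243 m/s².
Starting from rest, L = ½at², so t = √(2L/a) = √(2×6.42/2.243) ≈ 2.39 s.

t ≈ 2.39 s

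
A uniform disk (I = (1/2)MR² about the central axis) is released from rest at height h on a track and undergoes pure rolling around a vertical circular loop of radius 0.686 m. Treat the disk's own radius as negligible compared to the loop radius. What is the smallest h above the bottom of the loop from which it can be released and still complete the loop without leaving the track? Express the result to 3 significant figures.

h_min ≈ 1.89 m

For this body I = (1/2)MR², i.e. k = I/(MR²) = 0.5.
At the top, contact is just lost when gravity alone supplies the centripetal force: Mg = Mv_top²/r, i.e. v_top² = gr.
With ω = v/R, the kinetic energy at speed v is ½(1+k)Mv² = (3/4)Mv².
Energy conservation from release (height h) to the top (height 2r): Mgh = Mg(2r) + (3/4)M·gr.
Thus h_min = 2r + (1+k)r/2 = r(2 + 1.5/2) = 0.686 × 2.75 ≈ 1.89 m.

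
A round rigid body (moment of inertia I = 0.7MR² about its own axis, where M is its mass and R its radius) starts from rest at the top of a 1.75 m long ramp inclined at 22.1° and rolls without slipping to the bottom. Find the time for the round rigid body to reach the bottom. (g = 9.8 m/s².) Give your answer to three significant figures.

t ≈ 1.27 s

With I = 0.7MR², the ratio k = I/(MR²) is 0.7.
Translational: Mg sinθ − f = Ma. Rotational about the CM: fR = Iα = kMRa, so f = kMa.
Hence a = g sinθ/(1+k) = 9.8×sin22.1°/1.7 = 2.169 m/s².
Starting from rest, L = ½at², so t = √(2L/a) = √(2×1.75/2.169) ≈ 1.27 s.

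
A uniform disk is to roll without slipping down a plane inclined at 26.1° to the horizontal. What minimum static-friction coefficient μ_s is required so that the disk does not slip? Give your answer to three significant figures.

With I = (1/2)MR², the ratio k = I/(MR²) is 0.5.
Translational: Mg sinθ − f = Ma. Rotational about the CM: fR = Iα = kMRa, so f = kMa.
These give a = g sinθ/(1+k) and the required friction f = kMg sinθ/(1+k).
With N = Mg cosθ, the no-slip condition f ≤ μN gives μ_min = f/N = k tanθ/(1+k).
μ_min = 0.5 × tan26.1° / 1.5 ≈ 0.163.

μ_min ≈ 0.163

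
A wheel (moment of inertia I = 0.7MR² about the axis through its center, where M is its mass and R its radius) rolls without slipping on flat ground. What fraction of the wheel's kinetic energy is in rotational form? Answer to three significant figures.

For this body I = 0.7MR², i.e. k = I/(MR²) = 0.7.
With ω = v/R, KE_trans = ½Mv² and KE_rot = ½Iω² = ½kMv², so KE_total = ½(1+k)Mv².
The rotational fraction is therefore k/(1+k) = 0.7/1.7 ≈ 0.412.

fraction ≈ 0.412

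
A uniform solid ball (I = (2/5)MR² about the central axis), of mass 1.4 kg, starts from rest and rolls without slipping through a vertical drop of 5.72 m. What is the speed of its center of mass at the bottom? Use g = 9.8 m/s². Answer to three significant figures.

Here I = (2/5)MR², so the shape factor k = I/(MR²) = 0.4.
Since it rolls without slipping, ω = v/R and KE = ½Mv² + ½Iω² = ½(1+k)Mv² = (7/10)Mv².
Energy conservation: Mgh = (7/10)Mv², so v = √(2gh/(1+k)) = √(2 × 9.8 × 5.72 / 1.4) ≈ 8.95 m/s.

v ≈ 8.95 m/s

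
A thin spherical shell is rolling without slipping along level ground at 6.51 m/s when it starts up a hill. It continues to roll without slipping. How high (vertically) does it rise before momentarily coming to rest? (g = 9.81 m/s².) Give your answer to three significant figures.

For this body I = (2/3)MR², i.e. k = I/(MR²) = 2/3.
Pure rolling means v = ωR; then KE = ½Mv² + ½I(v/R)² = ½(1+k)Mv² = (5/6)Mv².
At the top the kinetic energy is zero, so (5/6)Mv₀² = Mgh.
Thus h = (1+k)v₀²/(2g) = 1.667 × 6.51² / (2 × 9.81) ≈ 3.60 m.

h ≈ 3.60 m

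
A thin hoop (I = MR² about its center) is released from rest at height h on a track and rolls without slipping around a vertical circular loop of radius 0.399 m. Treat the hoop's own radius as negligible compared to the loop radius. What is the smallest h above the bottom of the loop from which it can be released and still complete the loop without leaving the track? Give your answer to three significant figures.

For this body I = MR², i.e. k = I/(MR²) = 1.
At the top of the loop, the minimum-contact condition is Mg = Mv_top²/r, so v_top² = gr.
With ω = v/R, the kinetic energy at speed v is ½(1+k)Mv² = Mv².
Energy conservation from release (height h) to the top (height 2r): Mgh = Mg(2r) + M·gr.
Thus h_min = 2r + (1+k)r/2 = r(2 + 2/2) = 0.399 × 3 ≈ 1.20 m.

h_min ≈ 1.20 m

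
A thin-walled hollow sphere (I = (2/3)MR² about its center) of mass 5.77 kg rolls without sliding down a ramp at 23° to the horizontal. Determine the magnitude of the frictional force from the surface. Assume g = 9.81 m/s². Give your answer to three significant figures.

f ≈ 8.85 N

The moment of inertia is (2/3)MR², giving k ≡ I/(MR²) = 2/3.
Newton's second law down the slope: Mg sinθ − f = Ma. The torque equation fR = Iα (with α = a/R) gives f = kMa.
Combining, a = g sinθ/(1+k) and f = kMa = kMg sinθ/(1+k).
f = (2/3) × 5.77 × 9.81 × sin23° / 1.667 ≈ 8.85 N.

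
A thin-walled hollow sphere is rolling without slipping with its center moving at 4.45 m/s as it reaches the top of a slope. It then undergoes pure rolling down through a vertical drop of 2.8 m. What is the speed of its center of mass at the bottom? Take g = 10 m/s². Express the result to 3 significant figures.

The moment of inertia is (2/3)MR², giving k ≡ I/(MR²) = 2/3.
Pure rolling means v = ωR; then KE = ½Mv² + ½I(v/R)² = ½(1+k)Mv² = (5/6)Mv².
Energy conservation: (5/6)Mv₀² + Mgh = (5/6)Mv², so v² = v₀² + 2gh/(1+k).
v = √(4.45² + 2×10×2.8/1.667) = √53.4 ≈ 7.31 m/s.

v ≈ 7.31 m/s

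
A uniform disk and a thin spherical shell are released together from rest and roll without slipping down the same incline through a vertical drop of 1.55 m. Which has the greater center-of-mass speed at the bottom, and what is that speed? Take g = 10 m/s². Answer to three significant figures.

the uniform disk, at v ≈ 4.55 m/s

For rolling without slipping, Mgh = ½(1+k)Mv² where k = I/(MR²), so v = √(2gh/(1+k)).
Uniform disk: k = 0.5, giving v = √(2×10×1.55/1.5) = 4.546 m/s.
Thin spherical shell: k = 2/3, giving v = √(2×10×1.55/1.667) = 4.313 m/s.
The smaller k wins: the uniform disk, at ≈ 4.55 m/s.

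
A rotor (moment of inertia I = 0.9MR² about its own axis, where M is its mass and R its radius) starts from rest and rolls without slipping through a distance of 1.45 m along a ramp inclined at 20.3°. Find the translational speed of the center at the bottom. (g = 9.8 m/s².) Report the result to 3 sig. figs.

The moment of inertia is 0.9MR², giving k ≡ I/(MR²) = 0.9.
Pure rolling means v = ωR; then KE = ½Mv² + ½I(v/R)² = ½(1+k)Mv² = (19/20)Mv².
The vertical drop is h = L sinθ = 1.45 × sin20.3° = 0.5031 m.
Energy conservation: Mgh = (19/20)Mv², so v = √(2gh/(1+k)) = √(2 × 9.8 × 0.5031 / 1.9) ≈ 2.28 m/s.

v ≈ 2.28 m/s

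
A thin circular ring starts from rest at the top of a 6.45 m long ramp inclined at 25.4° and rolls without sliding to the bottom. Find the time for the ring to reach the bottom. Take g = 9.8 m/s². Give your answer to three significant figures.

t ≈ 2.48 s

For this body I = MR², i.e. k = I/(MR²) = 1.
Along the incline Mg sinθ − f = Ma, and torque about the center fR = Iα = kMR²(a/R) gives f = kMa.
Hence a = g sinθ/(1+k) = 9.8×sin25.4°/2 = 2.102 m/s².
With constant a from rest, t = √(2L/a) = √(2·6.45/2.102) ≈ 2.48 s.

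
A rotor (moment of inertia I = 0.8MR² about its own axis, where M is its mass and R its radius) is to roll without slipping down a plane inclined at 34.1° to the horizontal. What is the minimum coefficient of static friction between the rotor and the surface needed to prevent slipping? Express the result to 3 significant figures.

μ_min ≈ 0.301

For this body I = 0.8MR², i.e. k = I/(MR²) = 0.8.
Newton's second law down the slope: Mg sinθ − f = Ma. The torque equation fR = Iα (with α = a/R) gives f = kMa.
These give a = g sinθ/(1+k) and the required friction f = kMg sinθ/(1+k).
With N = Mg cosθ, the no-slip condition f ≤ μN gives μ_min = f/N = k tanθ/(1+k).
μ_min = 0.8 × tan34.1° / 1.8 ≈ 0.301.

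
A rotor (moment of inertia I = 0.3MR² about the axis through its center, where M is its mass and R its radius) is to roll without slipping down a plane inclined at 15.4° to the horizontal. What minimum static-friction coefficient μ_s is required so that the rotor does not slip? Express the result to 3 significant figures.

For this body I = 0.3MR², i.e. k = I/(MR²) = 0.3.
Along the incline Mg sinθ − f = Ma, and torque about the center fR = Iα = kMR²(a/R) gives f = kMa.
These give a = g sinθ/(1+k) and the required friction f = kMg sinθ/(1+k).
With N = Mg cosθ, the no-slip condition f ≤ μN gives μ_min = f/N = k tanθ/(1+k).
μ_min = 0.3 × tan15.4° / 1.3 ≈ 0.0636.

μ_min ≈ 0.0636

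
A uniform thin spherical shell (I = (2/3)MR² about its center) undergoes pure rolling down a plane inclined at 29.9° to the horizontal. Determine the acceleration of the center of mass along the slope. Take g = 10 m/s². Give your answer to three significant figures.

a ≈ 2.99 m/s²

With I = (2/3)MR², the ratio k = I/(MR²) is 2/3.
Along the incline Mg sinθ − f = Ma, and torque about the center fR = Iα = kMR²(a/R) gives f = kMa.
Eliminating f: Mg sinθ = (1+k)Ma, so a = g sinθ/(1+k) = 10 × sin29.9° / 1.667 ≈ 2.99 m/s².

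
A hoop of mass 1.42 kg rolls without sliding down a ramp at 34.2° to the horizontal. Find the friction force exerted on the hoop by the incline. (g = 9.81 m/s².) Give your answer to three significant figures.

With I = MR², the ratio k = I/(MR²) is 1.
Newton's second law down the slope: Mg sinθ − f = Ma. The torque equation fR = Iα (with α = a/R) gives f = kMa.
Combining, a = g sinθ/(1+k) and f = kMa = kMg sinθ/(1+k).
f = 1 × 1.42 × 9.81 × sin34.2° / 2 ≈ 3.91 N.

f ≈ 3.91 N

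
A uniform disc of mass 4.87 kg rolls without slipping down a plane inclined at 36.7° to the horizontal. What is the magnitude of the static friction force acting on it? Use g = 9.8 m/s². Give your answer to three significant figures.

The moment of inertia is (1/2)MR², giving k ≡ I/(MR²) = 0.5.
Translational: Mg sinθ − f = Ma. Rotational about the CM: fR = Iα = kMRa, so f = kMa.
Combining, a = g sinθ/(1+k) and f = kMa = kMg sinθ/(1+k).
f = 0.5 × 4.87 × 9.8 × sin36.7° / 1.5 ≈ 9.51 N.

f ≈ 9.51 N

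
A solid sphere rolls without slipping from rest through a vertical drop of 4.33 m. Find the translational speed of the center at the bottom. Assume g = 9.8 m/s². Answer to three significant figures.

With I = (2/5)MR², the ratio k = I/(MR²) is 0.4.
Since it rolls without slipping, ω = v/R and KE = ½Mv² + ½Iω² = ½(1+k)Mv² = (7/10)Mv².
Setting Mgh = (7/10)Mv² gives v = √(2gh/(1+k)) = √(2·9.8·4.33/1.4) ≈ 7.79 m/s.

v ≈ 7.79 m/s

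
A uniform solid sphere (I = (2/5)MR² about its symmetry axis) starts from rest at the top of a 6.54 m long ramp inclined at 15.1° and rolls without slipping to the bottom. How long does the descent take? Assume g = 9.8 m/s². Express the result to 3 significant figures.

t ≈ 2.68 s

With I = (2/5)MR², the ratio k = I/(MR²) is 0.4.
Translational: Mg sinθ − f = Ma. Rotational about the CM: fR = Iα = kMRa, so f = kMa.
Hence a = g sinθ/(1+k) = 9.8×sin15.1°/1.4 = 1.824 m/s².
Starting from rest, L = ½at², so t = √(2L/a) = √(2×6.54/1.824) ≈ 2.68 s.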